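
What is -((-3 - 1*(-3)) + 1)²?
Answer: -1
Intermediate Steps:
-((-3 - 1*(-3)) + 1)² = -((-3 + 3) + 1)² = -(0 + 1)² = -1*1² = -1*1 = -1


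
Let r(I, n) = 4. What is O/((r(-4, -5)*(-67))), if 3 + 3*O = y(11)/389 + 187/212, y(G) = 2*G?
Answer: 169997/66304272 ≈ 0.0025639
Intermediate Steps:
O = -169997/247404 (O = -1 + ((2*11)/389 + 187/212)/3 = -1 + (22*(1/389) + 187*(1/212))/3 = -1 + (22/389 + 187/212)/3 = -1 + (⅓)*(77407/82468) = -1 + 77407/247404 = -169997/247404 ≈ -0.68712)
O/((r(-4, -5)*(-67))) = -169997/(247404*(4*(-67))) = -169997/247404/(-268) = -169997/247404*(-1/268) = 169997/66304272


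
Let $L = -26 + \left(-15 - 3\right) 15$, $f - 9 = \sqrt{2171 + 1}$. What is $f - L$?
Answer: $305 + 2 \sqrt{543} \approx 351.6$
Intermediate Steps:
$f = 9 + 2 \sqrt{543}$ ($f = 9 + \sqrt{2171 + 1} = 9 + \sqrt{2172} = 9 + 2 \sqrt{543} \approx 55.605$)
$L = -296$ ($L = -26 - 270 = -296$)
$f - L = \left(9 + 2 \sqrt{543}\right) - -296 = \left(9 + 2 \sqrt{543}\right) + 296 = 305 + 2 \sqrt{543}$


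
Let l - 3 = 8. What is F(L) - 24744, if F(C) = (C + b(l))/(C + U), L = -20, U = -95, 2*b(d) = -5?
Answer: -1138215/46 ≈ -24744.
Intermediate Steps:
l = 11 (l = 3 + 8 = 11)
b(d) = -5/2 (b(d) = (1/2)*(-5) = -5/2)
F(C) = (-5/2 + C)/(-95 + C) (F(C) = (C - 5/2)/(C - 95) = (-5/2 + C)/(-95 + C))
F(L) - 24744 = (-5/2 - 20)/(-95 - 20) - 24744 = -45/2/(-115) - 24744 = -1/115*(-45/2) - 24744 = 9/46 - 24744 = -1138215/46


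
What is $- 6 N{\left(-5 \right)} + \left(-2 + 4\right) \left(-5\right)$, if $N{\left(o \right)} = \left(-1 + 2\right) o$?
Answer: $20$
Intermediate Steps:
$N{\left(o \right)} = o$ ($N{\left(o \right)} = 1 o = o$)
$- 6 N{\left(-5 \right)} + \left(-2 + 4\right) \left(-5\right) = \left(-6\right) \left(-5\right) + \left(-2 + 4\right) \left(-5\right) = 30 + 2 \left(-5\right) = 30 - 10 = 20$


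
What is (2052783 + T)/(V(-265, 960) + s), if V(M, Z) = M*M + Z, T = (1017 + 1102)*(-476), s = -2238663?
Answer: -1044139/2167478 ≈ -0.48173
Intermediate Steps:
T = -1008644 (T = 2119*(-476) = -1008644)
V(M, Z) = Z + M**2 (V(M, Z) = M**2 + Z = Z + M**2)
(2052783 + T)/(V(-265, 960) + s) = (2052783 - 1008644)/((960 + (-265)**2) - 2238663) = 1044139/((960 + 70225) - 2238663) = 1044139/(71185 - 2238663) = 1044139/(-2167478) = 1044139*(-1/2167478) = -1044139/2167478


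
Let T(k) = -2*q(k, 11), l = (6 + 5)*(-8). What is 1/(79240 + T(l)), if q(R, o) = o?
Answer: 1/79218 ≈ 1.2623e-5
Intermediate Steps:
l = -88 (l = 11*(-8) = -88)
T(k) = -22 (T(k) = -2*11 = -22)
1/(79240 + T(l)) = 1/(79240 - 22) = 1/79218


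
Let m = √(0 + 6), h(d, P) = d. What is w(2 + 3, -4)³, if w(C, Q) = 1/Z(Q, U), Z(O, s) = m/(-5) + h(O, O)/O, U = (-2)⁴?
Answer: 125/(5 - √6)³ ≈ 7.5341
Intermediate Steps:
U = 16
m = √6 ≈ 2.4495
Z(O, s) = 1 - √6/5 (Z(O, s) = √6/(-5) + O/O = √6*(-⅕) + 1 = -√6/5 + 1 = 1 - √6/5)
w(C, Q) = 1/(1 - √6/5)
w(2 + 3, -4)³ = (25/19 + 5*√6/19)³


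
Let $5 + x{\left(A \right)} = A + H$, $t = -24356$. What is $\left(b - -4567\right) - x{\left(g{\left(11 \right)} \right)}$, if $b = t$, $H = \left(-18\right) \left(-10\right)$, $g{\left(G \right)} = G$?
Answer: $-19975$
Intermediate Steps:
$H = 180$
$b = -24356$
$x{\left(A \right)} = 175 + A$ ($x{\left(A \right)} = -5 + \left(A + 180\right) = -5 + \left(180 + A\right) = 175 + A$)
$\left(b - -4567\right) - x{\left(g{\left(11 \right)} \right)} = \left(-24356 - -4567\right) - \left(175 + 11\right) = \left(-24356 + 4567\right) - 186 = -19789 - 186 = -19975$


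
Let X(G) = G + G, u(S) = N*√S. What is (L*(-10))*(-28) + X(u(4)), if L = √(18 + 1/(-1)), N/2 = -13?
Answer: -104 + 280*√17 ≈ 1050.5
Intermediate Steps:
N = -26 (N = 2*(-13) = -26)
u(S) = -26*√S
L = √17 (L = √(18 - 1) = √17 ≈ 4.1231)
X(G) = 2*G
(L*(-10))*(-28) + X(u(4)) = (√17*(-10))*(-28) + 2*(-26*√4) = -10*√17*(-28) + 2*(-26*2) = 280*√17 + 2*(-52) = 280*√17 - 104 = -104 + 280*√17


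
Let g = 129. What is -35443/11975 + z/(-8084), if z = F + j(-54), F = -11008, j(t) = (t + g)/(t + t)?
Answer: -5568915457/3485012400 ≈ -1.5980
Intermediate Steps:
j(t) = (129 + t)/(2*t) (j(t) = (t + 129)/(t + t) = (129 + t)/((2*t)) = (129 + t)*(1/(2*t)) = (129 + t)/(2*t))
z = -396313/36 (z = -11008 + (½)*(129 - 54)/(-54) = -11008 + (½)*(-1/54)*75 = -11008 - 25/36 = -396313/36 ≈ -11009.)
-35443/11975 + z/(-8084) = -35443/11975 - 396313/36/(-8084) = -35443*1/11975 - 396313/36*(-1/8084) = -35443/11975 + 396313/291024 = -5568915457/3485012400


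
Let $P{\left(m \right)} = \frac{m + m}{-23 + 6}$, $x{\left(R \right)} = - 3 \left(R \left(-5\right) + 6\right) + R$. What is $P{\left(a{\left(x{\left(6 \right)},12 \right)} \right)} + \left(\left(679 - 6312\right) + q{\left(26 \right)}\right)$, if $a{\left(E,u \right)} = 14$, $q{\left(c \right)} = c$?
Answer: $- \frac{95347}{17} \approx -5608.6$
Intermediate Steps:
$x{\left(R \right)} = -18 + 16 R$ ($x{\left(R \right)} = - 3 \left(- 5 R + 6\right) + R = - 3 \left(6 - 5 R\right) + R = \left(-18 + 15 R\right) + R = -18 + 16 R$)
$P{\left(m \right)} = - \frac{2 m}{17}$ ($P{\left(m \right)} = \frac{2 m}{-17} = 2 m \left(- \frac{1}{17}\right) = - \frac{2 m}{17}$)
$P{\left(a{\left(x{\left(6 \right)},12 \right)} \right)} + \left(\left(679 - 6312\right) + q{\left(26 \right)}\right) = \left(- \frac{2}{17}\right) 14 + \left(\left(679 - 6312\right) + 26\right) = - \frac{28}{17} + \left(-5633 + 26\right) = - \frac{28}{17} - 5607 = - \frac{95347}{17}$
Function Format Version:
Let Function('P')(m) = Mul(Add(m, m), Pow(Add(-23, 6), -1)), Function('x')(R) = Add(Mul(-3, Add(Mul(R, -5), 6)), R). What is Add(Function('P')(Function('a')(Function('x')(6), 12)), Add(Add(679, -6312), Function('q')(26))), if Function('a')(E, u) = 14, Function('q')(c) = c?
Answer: Rational(-95347, 17) ≈ -5608.6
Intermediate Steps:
Function('x')(R) = Add(-18, Mul(16, R)) (Function('x')(R) = Add(Mul(-3, Add(Mul(-5, R), 6)), R) = Add(Mul(-3, Add(6, Mul(-5, R))), R) = Add(Add(-18, Mul(15, R)), R) = Add(-18, Mul(16, R)))
Function('P')(m) = Mul(Rational(-2, 17), m) (Function('P')(m) = Mul(Mul(2, m), Pow(-17, -1)) = Mul(Mul(2, m), Rational(-1, 17)) = Mul(Rational(-2, 17), m))
Add(Function('P')(Function('a')(Function('x')(6), 12)), Add(Add(679, -6312), Function('q')(26))) = Add(Mul(Rational(-2, 17), 14), Add(Add(679, -6312), 26)) = Add(Rational(-28, 17), Add(-5633, 26)) = Add(Rational(-28, 17), -5607) = Rational(-95347, 17)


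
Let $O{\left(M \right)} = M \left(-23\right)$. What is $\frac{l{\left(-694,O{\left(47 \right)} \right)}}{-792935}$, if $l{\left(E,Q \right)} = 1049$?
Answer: $- \frac{1049}{792935} \approx -0.0013229$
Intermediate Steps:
$O{\left(M \right)} = - 23 M$
$\frac{l{\left(-694,O{\left(47 \right)} \right)}}{-792935} = \frac{1049}{-792935} = 1049 \left(- \frac{1}{792935}\right) = - \frac{1049}{792935}$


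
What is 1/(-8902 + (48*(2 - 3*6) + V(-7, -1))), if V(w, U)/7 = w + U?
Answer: -1/9726 ≈ -0.00010282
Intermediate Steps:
V(w, U) = 7*U + 7*w (V(w, U) = 7*(w + U) = 7*(U + w) = 7*U + 7*w)
1/(-8902 + (48*(2 - 3*6) + V(-7, -1))) = 1/(-8902 + (48*(2 - 3*6) + (7*(-1) + 7*(-7)))) = 1/(-8902 + (48*(2 - 18) + (-7 - 49))) = 1/(-8902 + (48*(-16) - 56)) = 1/(-8902 + (-768 - 56)) = 1/(-8902 - 824) = 1/(-9726) = -1/9726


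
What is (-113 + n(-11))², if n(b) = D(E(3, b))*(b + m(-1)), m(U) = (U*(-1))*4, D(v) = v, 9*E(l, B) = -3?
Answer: 110224/9 ≈ 12247.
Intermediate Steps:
E(l, B) = -⅓ (E(l, B) = (⅑)*(-3) = -⅓)
m(U) = -4*U (m(U) = -U*4 = -4*U)
n(b) = -4/3 - b/3 (n(b) = -(b - 4*(-1))/3 = -(b + 4)/3 = -(4 + b)/3 = -4/3 - b/3)
(-113 + n(-11))² = (-113 + (-4/3 - ⅓*(-11)))² = (-113 + (-4/3 + 11/3))² = (-113 + 7/3)² = (-332/3)² = 110224/9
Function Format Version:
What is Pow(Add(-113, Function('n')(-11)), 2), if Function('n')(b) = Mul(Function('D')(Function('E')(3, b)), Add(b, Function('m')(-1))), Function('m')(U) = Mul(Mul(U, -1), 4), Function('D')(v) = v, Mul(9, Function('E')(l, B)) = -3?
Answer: Rational(110224, 9) ≈ 12247.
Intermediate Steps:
Function('E')(l, B) = Rational(-1, 3) (Function('E')(l, B) = Mul(Rational(1, 9), -3) = Rational(-1, 3))
Function('m')(U) = Mul(-4, U) (Function('m')(U) = Mul(Mul(-1, U), 4) = Mul(-4, U))
Function('n')(b) = Add(Rational(-4, 3), Mul(Rational(-1, 3), b)) (Function('n')(b) = Mul(Rational(-1, 3), Add(b, Mul(-4, -1))) = Mul(Rational(-1, 3), Add(b, 4)) = Mul(Rational(-1, 3), Add(4, b)) = Add(Rational(-4, 3), Mul(Rational(-1, 3), b)))
Pow(Add(-113, Function('n')(-11)), 2) = Pow(Add(-113, Add(Rational(-4, 3), Mul(Rational(-1, 3), -11))), 2) = Pow(Add(-113, Add(Rational(-4, 3), Rational(11, 3))), 2) = Pow(Add(-113, Rational(7, 3)), 2) = Pow(Rational(-332, 3), 2) = Rational(110224, 9)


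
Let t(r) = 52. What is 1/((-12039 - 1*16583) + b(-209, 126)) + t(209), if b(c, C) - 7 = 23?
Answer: 1486783/28592 ≈ 52.000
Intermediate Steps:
b(c, C) = 30 (b(c, C) = 7 + 23 = 30)
1/((-12039 - 1*16583) + b(-209, 126)) + t(209) = 1/((-12039 - 1*16583) + 30) + 52 = 1/((-12039 - 16583) + 30) + 52 = 1/(-28622 + 30) + 52 = 1/(-28592) + 52 = -1/28592 + 52 = 1486783/28592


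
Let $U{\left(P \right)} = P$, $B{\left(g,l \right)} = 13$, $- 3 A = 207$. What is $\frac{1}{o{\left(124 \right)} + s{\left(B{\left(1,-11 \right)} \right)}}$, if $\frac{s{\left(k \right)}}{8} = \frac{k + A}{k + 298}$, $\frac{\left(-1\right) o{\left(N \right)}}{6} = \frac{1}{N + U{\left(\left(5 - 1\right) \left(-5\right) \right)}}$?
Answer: $- \frac{16172}{24229} \approx -0.66746$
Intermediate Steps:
$A = -69$ ($A = \left(- \frac{1}{3}\right) 207 = -69$)
$o{\left(N \right)} = - \frac{6}{-20 + N}$ ($o{\left(N \right)} = - \frac{6}{N + \left(5 - 1\right) \left(-5\right)} = - \frac{6}{N + 4 \left(-5\right)} = - \frac{6}{N - 20} = - \frac{6}{-20 + N}$)
$s{\left(k \right)} = \frac{8 \left(-69 + k\right)}{298 + k}$ ($s{\left(k \right)} = 8 \frac{k - 69}{k + 298} = 8 \frac{-69 + k}{298 + k} = \frac{8 \left(-69 + k\right)}{298 + k}$)
$\frac{1}{o{\left(124 \right)} + s{\left(B{\left(1,-11 \right)} \right)}} = \frac{1}{- \frac{6}{-20 + 124} + \frac{8 \left(-69 + 13\right)}{298 + 13}} = \frac{1}{- \frac{6}{104} + 8 \cdot \frac{1}{311} \left(-56\right)} = \frac{1}{\left(-6\right) \frac{1}{104} + 8 \cdot \frac{1}{311} \left(-56\right)} = \frac{1}{- \frac{3}{52} - \frac{448}{311}} = \frac{1}{- \frac{24229}{16172}} = - \frac{16172}{24229}$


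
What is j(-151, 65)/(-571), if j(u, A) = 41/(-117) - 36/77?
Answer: 7369/5144139 ≈ 0.0014325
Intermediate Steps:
j(u, A) = -7369/9009 (j(u, A) = 41*(-1/117) - 36*1/77 = -41/117 - 36/77 = -7369/9009)
j(-151, 65)/(-571) = -7369/9009/(-571) = -7369/9009*(-1/571) = 7369/5144139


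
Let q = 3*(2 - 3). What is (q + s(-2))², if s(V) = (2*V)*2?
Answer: 121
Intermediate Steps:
s(V) = 4*V
q = -3 (q = 3*(-1) = -3)
(q + s(-2))² = (-3 + 4*(-2))² = (-3 - 8)² = (-11)² = 121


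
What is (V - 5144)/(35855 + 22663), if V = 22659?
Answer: 17515/58518 ≈ 0.29931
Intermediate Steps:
(V - 5144)/(35855 + 22663) = (22659 - 5144)/(35855 + 22663) = 17515/58518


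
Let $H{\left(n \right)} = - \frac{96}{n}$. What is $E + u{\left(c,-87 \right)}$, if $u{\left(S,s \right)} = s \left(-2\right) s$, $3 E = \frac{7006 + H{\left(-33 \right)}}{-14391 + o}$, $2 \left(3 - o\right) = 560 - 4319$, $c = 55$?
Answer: $- \frac{12497496614}{825561} \approx -15138.0$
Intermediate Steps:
$o = \frac{3765}{2}$ ($o = 3 - \frac{560 - 4319}{2} = 3 - - \frac{3759}{2} = 3 + \frac{3759}{2} = \frac{3765}{2} \approx 1882.5$)
$E = - \frac{154196}{825561}$ ($E = \frac{\left(7006 - \frac{96}{-33}\right) \frac{1}{-14391 + \frac{3765}{2}}}{3} = \frac{\left(7006 - - \frac{32}{11}\right) \frac{1}{- \frac{25017}{2}}}{3} = \frac{\left(7006 + \frac{32}{11}\right) \left(- \frac{2}{25017}\right)}{3} = \frac{\frac{77098}{11} \left(- \frac{2}{25017}\right)}{3} = \frac{1}{3} \left(- \frac{154196}{275187}\right) = - \frac{154196}{825561} \approx -0.18678$)
$u{\left(S,s \right)} = - 2 s^{2}$ ($u{\left(S,s \right)} = - 2 s s = - 2 s^{2}$)
$E + u{\left(c,-87 \right)} = - \frac{154196}{825561} - 2 \left(-87\right)^{2} = - \frac{154196}{825561} - 15138 = - \frac{12497496614}{825561}$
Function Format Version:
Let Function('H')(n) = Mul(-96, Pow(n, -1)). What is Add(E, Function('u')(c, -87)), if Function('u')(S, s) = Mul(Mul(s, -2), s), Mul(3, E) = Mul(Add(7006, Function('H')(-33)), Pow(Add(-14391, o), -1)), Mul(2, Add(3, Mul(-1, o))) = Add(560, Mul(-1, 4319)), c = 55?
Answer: Rational(-12497496614, 825561) ≈ -15138.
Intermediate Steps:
o = Rational(3765, 2) (o = Add(3, Mul(Rational(-1, 2), Add(560, Mul(-1, 4319)))) = Add(3, Mul(Rational(-1, 2), Add(560, -4319))) = Add(3, Mul(Rational(-1, 2), -3759)) = Add(3, Rational(3759, 2)) = Rational(3765, 2) ≈ 1882.5)
E = Rational(-154196, 825561) (E = Mul(Rational(1, 3), Mul(Add(7006, Mul(-96, Pow(-33, -1))), Pow(Add(-14391, Rational(3765, 2)), -1))) = Mul(Rational(1, 3), Mul(Add(7006, Mul(-96, Rational(-1, 33))), Pow(Rational(-25017, 2), -1))) = Mul(Rational(1, 3), Mul(Add(7006, Rational(32, 11)), Rational(-2, 25017))) = Mul(Rational(1, 3), Mul(Rational(77098, 11), Rational(-2, 25017))) = Mul(Rational(1, 3), Rational(-154196, 275187)) = Rational(-154196, 825561) ≈ -0.18678)
Function('u')(S, s) = Mul(-2, Pow(s, 2)) (Function('u')(S, s) = Mul(Mul(-2, s), s) = Mul(-2, Pow(s, 2)))
Add(E, Function('u')(c, -87)) = Add(Rational(-154196, 825561), Mul(-2, Pow(-87, 2))) = Add(Rational(-154196, 825561), Mul(-2, 7569)) = Add(Rational(-154196, 825561), -15138) = Rational(-12497496614, 825561)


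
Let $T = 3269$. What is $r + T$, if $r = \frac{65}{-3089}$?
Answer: $\frac{10097876}{3089} \approx 3269.0$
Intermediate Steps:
$r = - \frac{65}{3089}$ ($r = 65 \left(- \frac{1}{3089}\right) = - \frac{65}{3089} \approx -0.021042$)
$r + T = - \frac{65}{3089} + 3269 = \frac{10097876}{3089}$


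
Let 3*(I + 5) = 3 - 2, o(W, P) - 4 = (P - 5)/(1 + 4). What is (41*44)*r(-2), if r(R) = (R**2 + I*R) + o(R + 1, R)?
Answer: 431156/15 ≈ 28744.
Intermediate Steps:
o(W, P) = 3 + P/5 (o(W, P) = 4 + (P - 5)/(1 + 4) = 4 + (-5 + P)/5 = 4 + (-5 + P)*(1/5) = 4 + (-1 + P/5) = 3 + P/5)
I = -14/3 (I = -5 + (3 - 2)/3 = -5 + (1/3)*1 = -5 + 1/3 = -14/3 ≈ -4.6667)
r(R) = 3 + R**2 - 67*R/15 (r(R) = (R**2 - 14*R/3) + (3 + R/5) = 3 + R**2 - 67*R/15)
(41*44)*r(-2) = (41*44)*(3 + (-2)**2 - 67/15*(-2)) = 1804*(3 + 4 + 134/15) = 1804*(239/15) = 431156/15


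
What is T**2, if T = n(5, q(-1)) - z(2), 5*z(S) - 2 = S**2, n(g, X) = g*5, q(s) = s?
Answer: 14161/25 ≈ 566.44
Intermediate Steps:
n(g, X) = 5*g
z(S) = 2/5 + S**2/5
T = 119/5 (T = 5*5 - (2/5 + (1/5)*2**2) = 25 - (2/5 + (1/5)*4) = 25 - (2/5 + 4/5) = 25 - 1*6/5 = 25 - 6/5 = 119/5 ≈ 23.800)
T**2 = (119/5)**2 = 14161/25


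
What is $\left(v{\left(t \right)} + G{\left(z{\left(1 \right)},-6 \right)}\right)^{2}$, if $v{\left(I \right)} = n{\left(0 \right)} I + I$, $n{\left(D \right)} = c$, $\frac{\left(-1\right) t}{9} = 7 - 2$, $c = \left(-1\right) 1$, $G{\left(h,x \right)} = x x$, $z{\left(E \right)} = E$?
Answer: $1296$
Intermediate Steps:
$G{\left(h,x \right)} = x^{2}$
$c = -1$
$t = -45$ ($t = - 9 \left(7 - 2\right) = \left(-9\right) 5 = -45$)
$n{\left(D \right)} = -1$
$v{\left(I \right)} = 0$ ($v{\left(I \right)} = - I + I = 0$)
$\left(v{\left(t \right)} + G{\left(z{\left(1 \right)},-6 \right)}\right)^{2} = \left(0 + \left(-6\right)^{2}\right)^{2} = \left(0 + 36\right)^{2} = 36^{2} = 1296$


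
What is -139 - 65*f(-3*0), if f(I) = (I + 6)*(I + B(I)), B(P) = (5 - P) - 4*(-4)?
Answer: -8329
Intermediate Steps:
B(P) = 21 - P (B(P) = (5 - P) + 16 = 21 - P)
f(I) = 126 + 21*I (f(I) = (I + 6)*(I + (21 - I)) = (6 + I)*21 = 126 + 21*I)
-139 - 65*f(-3*0) = -139 - 65*(126 + 21*(-3*0)) = -139 - 65*(126 + 21*0) = -139 - 65*(126 + 0) = -139 - 65*126 = -139 - 8190 = -8329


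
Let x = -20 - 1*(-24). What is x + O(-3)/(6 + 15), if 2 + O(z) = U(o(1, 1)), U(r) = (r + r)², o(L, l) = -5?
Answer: 26/3 ≈ 8.6667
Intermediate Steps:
x = 4 (x = -20 + 24 = 4)
U(r) = 4*r² (U(r) = (2*r)² = 4*r²)
O(z) = 98 (O(z) = -2 + 4*(-5)² = -2 + 4*25 = -2 + 100 = 98)
x + O(-3)/(6 + 15) = 4 + 98/(6 + 15) = 4 + 98/21 = 4 + 98*(1/21) = 4 + 14/3 = 26/3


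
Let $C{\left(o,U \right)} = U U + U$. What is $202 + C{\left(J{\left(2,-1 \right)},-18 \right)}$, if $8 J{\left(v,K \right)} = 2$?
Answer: $508$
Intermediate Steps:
$J{\left(v,K \right)} = \frac{1}{4}$ ($J{\left(v,K \right)} = \frac{1}{8} \cdot 2 = \frac{1}{4}$)
$C{\left(o,U \right)} = U + U^{2}$ ($C{\left(o,U \right)} = U^{2} + U = U + U^{2}$)
$202 + C{\left(J{\left(2,-1 \right)},-18 \right)} = 202 - 18 \left(1 - 18\right) = 202 - -306 = 202 + 306 = 508$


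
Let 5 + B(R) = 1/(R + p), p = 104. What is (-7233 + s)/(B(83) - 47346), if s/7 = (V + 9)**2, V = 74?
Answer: -3832565/4427318 ≈ -0.86566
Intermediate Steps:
B(R) = -5 + 1/(104 + R) (B(R) = -5 + 1/(R + 104) = -5 + 1/(104 + R))
s = 48223 (s = 7*(74 + 9)**2 = 7*83**2 = 7*6889 = 48223)
(-7233 + s)/(B(83) - 47346) = (-7233 + 48223)/((-519 - 5*83)/(104 + 83) - 47346) = 40990/((-519 - 415)/187 - 47346) = 40990/((1/187)*(-934) - 47346) = 40990/(-934/187 - 47346) = 40990/(-8854636/187) = 40990*(-187/8854636) = -3832565/4427318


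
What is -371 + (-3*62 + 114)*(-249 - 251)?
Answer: 35629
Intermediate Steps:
-371 + (-3*62 + 114)*(-249 - 251) = -371 + (-186 + 114)*(-500) = -371 - 72*(-500) = -371 + 36000 = 35629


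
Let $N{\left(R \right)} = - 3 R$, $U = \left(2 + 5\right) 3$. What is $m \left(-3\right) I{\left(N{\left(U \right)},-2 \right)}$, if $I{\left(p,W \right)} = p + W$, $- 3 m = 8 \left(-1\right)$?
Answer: $520$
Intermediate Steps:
$U = 21$ ($U = 7 \cdot 3 = 21$)
$m = \frac{8}{3}$ ($m = - \frac{8 \left(-1\right)}{3} = \left(- \frac{1}{3}\right) \left(-8\right) = \frac{8}{3} \approx 2.6667$)
$I{\left(p,W \right)} = W + p$
$m \left(-3\right) I{\left(N{\left(U \right)},-2 \right)} = \frac{8}{3} \left(-3\right) \left(-2 - 63\right) = - 8 \left(-2 - 63\right) = \left(-8\right) \left(-65\right) = 520$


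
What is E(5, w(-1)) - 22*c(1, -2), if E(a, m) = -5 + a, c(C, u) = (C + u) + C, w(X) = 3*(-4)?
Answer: 0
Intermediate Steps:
w(X) = -12
c(C, u) = u + 2*C
E(5, w(-1)) - 22*c(1, -2) = (-5 + 5) - 22*(-2 + 2*1) = 0 - 22*(-2 + 2) = 0 - 22*0 = 0 + 0 = 0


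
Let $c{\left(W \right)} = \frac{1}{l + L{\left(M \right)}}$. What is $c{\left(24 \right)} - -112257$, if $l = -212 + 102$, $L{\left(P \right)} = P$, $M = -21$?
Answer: $\frac{14705666}{131} \approx 1.1226 \cdot 10^{5}$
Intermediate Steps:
$l = -110$
$c{\left(W \right)} = - \frac{1}{131}$ ($c{\left(W \right)} = \frac{1}{-110 - 21} = \frac{1}{-131} = - \frac{1}{131}$)
$c{\left(24 \right)} - -112257 = - \frac{1}{131} - -112257 = - \frac{1}{131} + 112257 = \frac{14705666}{131}$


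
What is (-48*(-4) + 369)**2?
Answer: 314721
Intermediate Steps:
(-48*(-4) + 369)**2 = (192 + 369)**2 = 561**2 = 314721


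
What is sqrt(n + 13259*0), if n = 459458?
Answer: sqrt(459458) ≈ 677.83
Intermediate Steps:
sqrt(n + 13259*0) = sqrt(459458 + 13259*0) = sqrt(459458 + 0) = sqrt(459458)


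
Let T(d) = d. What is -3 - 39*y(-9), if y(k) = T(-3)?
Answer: 114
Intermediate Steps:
y(k) = -3
-3 - 39*y(-9) = -3 - 39*(-3) = -3 + 117 = 114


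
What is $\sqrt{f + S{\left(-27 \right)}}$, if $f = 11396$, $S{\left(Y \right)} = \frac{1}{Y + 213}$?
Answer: $\frac{\sqrt{394256202}}{186} \approx 106.75$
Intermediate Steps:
$S{\left(Y \right)} = \frac{1}{213 + Y}$
$\sqrt{f + S{\left(-27 \right)}} = \sqrt{11396 + \frac{1}{213 - 27}} = \sqrt{11396 + \frac{1}{186}} = \sqrt{\frac{2119657}{186}} = \frac{\sqrt{394256202}}{186}$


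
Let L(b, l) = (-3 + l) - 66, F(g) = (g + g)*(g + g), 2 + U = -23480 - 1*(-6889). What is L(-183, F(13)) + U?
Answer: -15986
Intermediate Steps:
U = -16593 (U = -2 + (-23480 - 1*(-6889)) = -2 + (-23480 + 6889) = -2 - 16591 = -16593)
F(g) = 4*g² (F(g) = (2*g)*(2*g) = 4*g²)
L(b, l) = -69 + l
L(-183, F(13)) + U = (-69 + 4*13²) - 16593 = (-69 + 4*169) - 16593 = (-69 + 676) - 16593 = 607 - 16593 = -15986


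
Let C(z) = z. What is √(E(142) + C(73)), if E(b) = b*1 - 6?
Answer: √209 ≈ 14.457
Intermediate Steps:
E(b) = -6 + b (E(b) = b - 6 = -6 + b)
√(E(142) + C(73)) = √((-6 + 142) + 73) = √(136 + 73) = √209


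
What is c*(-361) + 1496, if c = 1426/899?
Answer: 26778/29 ≈ 923.38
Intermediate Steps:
c = 46/29 (c = 1426*(1/899) = 46/29 ≈ 1.5862)
c*(-361) + 1496 = (46/29)*(-361) + 1496 = -16606/29 + 1496 = 26778/29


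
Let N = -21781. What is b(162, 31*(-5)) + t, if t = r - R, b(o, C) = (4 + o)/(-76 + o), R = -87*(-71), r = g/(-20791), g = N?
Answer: -5519656065/894013 ≈ -6174.0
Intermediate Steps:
g = -21781
r = 21781/20791 (r = -21781/(-20791) = -21781*(-1/20791) = 21781/20791 ≈ 1.0476)
R = 6177
b(o, C) = (4 + o)/(-76 + o)
t = -128404226/20791 (t = 21781/20791 - 1*6177 = 21781/20791 - 6177 = -128404226/20791 ≈ -6176.0)
b(162, 31*(-5)) + t = (4 + 162)/(-76 + 162) - 128404226/20791 = 166/86 - 128404226/20791 = (1/86)*166 - 128404226/20791 = 83/43 - 128404226/20791 = -5519656065/894013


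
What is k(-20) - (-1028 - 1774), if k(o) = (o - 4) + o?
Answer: 2758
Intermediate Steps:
k(o) = -4 + 2*o (k(o) = (-4 + o) + o = -4 + 2*o)
k(-20) - (-1028 - 1774) = (-4 + 2*(-20)) - (-1028 - 1774) = (-4 - 40) - 1*(-2802) = -44 + 2802 = 2758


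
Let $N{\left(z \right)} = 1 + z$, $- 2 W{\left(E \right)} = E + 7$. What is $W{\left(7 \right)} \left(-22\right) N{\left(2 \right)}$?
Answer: $462$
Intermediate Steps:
$W{\left(E \right)} = - \frac{7}{2} - \frac{E}{2}$ ($W{\left(E \right)} = - \frac{E + 7}{2} = - \frac{7 + E}{2} = - \frac{7}{2} - \frac{E}{2}$)
$W{\left(7 \right)} \left(-22\right) N{\left(2 \right)} = \left(- \frac{7}{2} - \frac{7}{2}\right) \left(-22\right) \left(1 + 2\right) = \left(- \frac{7}{2} - \frac{7}{2}\right) \left(-22\right) 3 = \left(-7\right) \left(-22\right) 3 = 154 \cdot 3 = 462$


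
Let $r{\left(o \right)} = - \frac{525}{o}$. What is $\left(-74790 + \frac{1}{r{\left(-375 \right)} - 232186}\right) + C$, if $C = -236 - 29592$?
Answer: $- \frac{121453442419}{1160923} \approx -1.0462 \cdot 10^{5}$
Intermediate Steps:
$C = -29828$ ($C = -236 - 29592 = -29828$)
$\left(-74790 + \frac{1}{r{\left(-375 \right)} - 232186}\right) + C = \left(-74790 + \frac{1}{- \frac{525}{-375} - 232186}\right) - 29828 = \left(-74790 + \frac{1}{\left(-525\right) \left(- \frac{1}{375}\right) - 232186}\right) - 29828 = \left(-74790 + \frac{1}{\frac{7}{5} - 232186}\right) - 29828 = \left(-74790 + \frac{1}{- \frac{1160923}{5}}\right) - 29828 = \left(-74790 - \frac{5}{1160923}\right) - 29828 = - \frac{86825431175}{1160923} - 29828 = - \frac{121453442419}{1160923}$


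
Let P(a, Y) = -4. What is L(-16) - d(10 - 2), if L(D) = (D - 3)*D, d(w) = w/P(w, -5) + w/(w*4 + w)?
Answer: 1529/5 ≈ 305.80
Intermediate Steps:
d(w) = 1/5 - w/4 (d(w) = w/(-4) + w/(w*4 + w) = w*(-1/4) + w/(4*w + w) = -w/4 + w/((5*w)) = -w/4 + w*(1/(5*w)) = -w/4 + 1/5 = 1/5 - w/4)
L(D) = D*(-3 + D) (L(D) = (-3 + D)*D = D*(-3 + D))
L(-16) - d(10 - 2) = -16*(-3 - 16) - (1/5 - (10 - 2)/4) = -16*(-19) - (1/5 - 1/4*8) = 304 - (1/5 - 2) = 304 - 1*(-9/5) = 304 + 9/5 = 1529/5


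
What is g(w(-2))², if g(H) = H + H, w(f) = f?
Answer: 16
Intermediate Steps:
g(H) = 2*H
g(w(-2))² = (2*(-2))² = (-4)² = 16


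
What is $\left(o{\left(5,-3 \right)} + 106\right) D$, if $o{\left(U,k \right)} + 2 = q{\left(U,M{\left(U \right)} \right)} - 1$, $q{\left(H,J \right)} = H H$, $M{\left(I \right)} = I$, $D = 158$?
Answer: $20224$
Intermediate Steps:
$q{\left(H,J \right)} = H^{2}$
$o{\left(U,k \right)} = -3 + U^{2}$ ($o{\left(U,k \right)} = -2 + \left(U^{2} - 1\right) = -2 + \left(-1 + U^{2}\right) = -3 + U^{2}$)
$\left(o{\left(5,-3 \right)} + 106\right) D = \left(\left(-3 + 5^{2}\right) + 106\right) 158 = \left(\left(-3 + 25\right) + 106\right) 158 = \left(22 + 106\right) 158 = 128 \cdot 158 = 20224$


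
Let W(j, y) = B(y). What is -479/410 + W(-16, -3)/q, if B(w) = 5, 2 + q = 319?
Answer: -149793/129970 ≈ -1.1525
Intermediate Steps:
q = 317 (q = -2 + 319 = 317)
W(j, y) = 5
-479/410 + W(-16, -3)/q = -479/410 + 5/317 = -149793/129970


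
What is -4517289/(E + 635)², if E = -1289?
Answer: -501921/47524 ≈ -10.561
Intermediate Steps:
-4517289/(E + 635)² = -4517289/(-1289 + 635)² = -4517289/((-654)²) = -4517289/427716 = -4517289*1/427716 = -501921/47524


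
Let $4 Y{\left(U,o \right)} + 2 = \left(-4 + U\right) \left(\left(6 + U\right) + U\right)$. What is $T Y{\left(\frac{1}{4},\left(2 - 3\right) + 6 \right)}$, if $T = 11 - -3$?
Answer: $- \frac{1477}{16} \approx -92.313$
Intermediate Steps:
$T = 14$ ($T = 11 + 3 = 14$)
$Y{\left(U,o \right)} = - \frac{1}{2} + \frac{\left(-4 + U\right) \left(6 + 2 U\right)}{4}$ ($Y{\left(U,o \right)} = - \frac{1}{2} + \frac{\left(-4 + U\right) \left(\left(6 + U\right) + U\right)}{4} = - \frac{1}{2} + \frac{\left(-4 + U\right) \left(6 + 2 U\right)}{4}$)
$T Y{\left(\frac{1}{4},\left(2 - 3\right) + 6 \right)} = 14 \left(- \frac{13}{2} + \frac{\left(\frac{1}{4}\right)^{2}}{2} - \frac{1}{2 \cdot 4}\right) = 14 \left(- \frac{13}{2} + \frac{1}{2 \cdot 16} - \frac{1}{8}\right) = 14 \left(- \frac{13}{2} + \frac{1}{2} \cdot \frac{1}{16} - \frac{1}{8}\right) = 14 \left(- \frac{13}{2} + \frac{1}{32} - \frac{1}{8}\right) = 14 \left(- \frac{211}{32}\right) = - \frac{1477}{16}$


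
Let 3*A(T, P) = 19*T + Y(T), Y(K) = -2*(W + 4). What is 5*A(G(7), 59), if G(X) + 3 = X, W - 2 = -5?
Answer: 370/3 ≈ 123.33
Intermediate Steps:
W = -3 (W = 2 - 5 = -3)
G(X) = -3 + X
Y(K) = -2 (Y(K) = -2*(-3 + 4) = -2*1 = -2)
A(T, P) = -⅔ + 19*T/3 (A(T, P) = (19*T - 2)/3 = (-2 + 19*T)/3 = -⅔ + 19*T/3)
5*A(G(7), 59) = 5*(-⅔ + 19*(-3 + 7)/3) = 5*(-⅔ + (19/3)*4) = 5*(-⅔ + 76/3) = 5*(74/3) = 370/3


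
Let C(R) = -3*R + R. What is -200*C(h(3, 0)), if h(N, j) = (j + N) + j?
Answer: 1200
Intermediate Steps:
h(N, j) = N + 2*j (h(N, j) = (N + j) + j = N + 2*j)
C(R) = -2*R
-200*C(h(3, 0)) = -(-400)*(3 + 2*0) = -(-400)*(3 + 0) = -(-400)*3 = -200*(-6) = 1200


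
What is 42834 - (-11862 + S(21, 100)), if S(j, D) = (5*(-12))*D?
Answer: 60696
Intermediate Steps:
S(j, D) = -60*D
42834 - (-11862 + S(21, 100)) = 42834 - (-11862 - 60*100) = 42834 - (-11862 - 6000) = 42834 - 1*(-17862) = 42834 + 17862 = 60696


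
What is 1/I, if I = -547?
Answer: -1/547 ≈ -0.0018282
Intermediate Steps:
1/I = 1/(-547) = -1/547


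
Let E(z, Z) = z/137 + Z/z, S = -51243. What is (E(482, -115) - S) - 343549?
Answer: -19301917835/66034 ≈ -2.9230e+5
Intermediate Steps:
E(z, Z) = z/137 + Z/z (E(z, Z) = z*(1/137) + Z/z = z/137 + Z/z)
(E(482, -115) - S) - 343549 = (((1/137)*482 - 115/482) - 1*(-51243)) - 343549 = ((482/137 - 115*1/482) + 51243) - 343549 = ((482/137 - 115/482) + 51243) - 343549 = (216569/66034 + 51243) - 343549 = 3383996831/66034 - 343549 = -19301917835/66034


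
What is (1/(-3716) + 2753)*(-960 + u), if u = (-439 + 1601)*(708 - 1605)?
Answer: -5336423190639/1858 ≈ -2.8721e+9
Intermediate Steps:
u = -1042314 (u = 1162*(-897) = -1042314)
(1/(-3716) + 2753)*(-960 + u) = (1/(-3716) + 2753)*(-960 - 1042314) = (-1/3716 + 2753)*(-1043274) = (10230147/3716)*(-1043274) = -5336423190639/1858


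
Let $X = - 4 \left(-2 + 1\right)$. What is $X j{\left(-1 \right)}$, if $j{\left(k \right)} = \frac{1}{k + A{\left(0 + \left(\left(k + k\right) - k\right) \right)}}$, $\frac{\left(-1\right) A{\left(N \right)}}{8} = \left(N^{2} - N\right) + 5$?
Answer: $- \frac{4}{57} \approx -0.070175$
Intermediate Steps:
$A{\left(N \right)} = -40 - 8 N^{2} + 8 N$ ($A{\left(N \right)} = - 8 \left(\left(N^{2} - N\right) + 5\right) = - 8 \left(5 + N^{2} - N\right) = -40 - 8 N^{2} + 8 N$)
$X = 4$ ($X = \left(-4\right) \left(-1\right) = 4$)
$j{\left(k \right)} = \frac{1}{-40 - 8 k^{2} + 9 k}$ ($j{\left(k \right)} = \frac{1}{k - \left(40 - 8 \left(0 + \left(\left(k + k\right) - k\right)\right) + 8 \left(0 + \left(\left(k + k\right) - k\right)\right)^{2}\right)} = \frac{1}{k - \left(40 - 8 \left(0 + \left(2 k - k\right)\right) + 8 \left(0 + \left(2 k - k\right)\right)^{2}\right)} = \frac{1}{k - \left(40 - 8 \left(0 + k\right) + 8 \left(0 + k\right)^{2}\right)} = \frac{1}{k - \left(40 - 8 k + 8 k^{2}\right)} = \frac{1}{-40 - 8 k^{2} + 9 k}$)
$X j{\left(-1 \right)} = 4 \left(- \frac{1}{40 - -9 + 8 \left(-1\right)^{2}}\right) = 4 \left(- \frac{1}{40 + 9 + 8 \cdot 1}\right) = 4 \left(- \frac{1}{40 + 9 + 8}\right) = 4 \left(- \frac{1}{57}\right) = - \frac{4}{57}$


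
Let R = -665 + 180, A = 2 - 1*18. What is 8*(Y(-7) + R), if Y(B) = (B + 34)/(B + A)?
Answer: -89456/23 ≈ -3889.4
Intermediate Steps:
A = -16 (A = 2 - 18 = -16)
R = -485
Y(B) = (34 + B)/(-16 + B) (Y(B) = (B + 34)/(B - 16) = (34 + B)/(-16 + B))
8*(Y(-7) + R) = 8*((34 - 7)/(-16 - 7) - 485) = 8*(27/(-23) - 485) = 8*(-1/23*27 - 485) = 8*(-27/23 - 485) = 8*(-11182/23) = -89456/23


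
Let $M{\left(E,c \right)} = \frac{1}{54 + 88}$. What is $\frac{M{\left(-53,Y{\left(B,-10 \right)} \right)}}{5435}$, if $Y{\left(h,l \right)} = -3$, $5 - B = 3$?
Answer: $\frac{1}{771770} \approx 1.2957 \cdot 10^{-6}$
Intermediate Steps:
$B = 2$ ($B = 5 - 3 = 2$)
$M{\left(E,c \right)} = \frac{1}{142}$
$\frac{M{\left(-53,Y{\left(B,-10 \right)} \right)}}{5435} = \frac{1}{142 \cdot 5435} = \frac{1}{142} \cdot \frac{1}{5435} = \frac{1}{771770}$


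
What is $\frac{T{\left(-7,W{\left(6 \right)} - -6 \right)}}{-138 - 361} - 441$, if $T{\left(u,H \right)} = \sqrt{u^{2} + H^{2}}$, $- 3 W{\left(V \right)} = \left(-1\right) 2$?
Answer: $- \frac{660206}{1497} \approx -441.02$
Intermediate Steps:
$W{\left(V \right)} = \frac{2}{3}$ ($W{\left(V \right)} = - \frac{\left(-1\right) 2}{3} = \left(- \frac{1}{3}\right) \left(-2\right) = \frac{2}{3}$)
$T{\left(u,H \right)} = \sqrt{H^{2} + u^{2}}$
$\frac{T{\left(-7,W{\left(6 \right)} - -6 \right)}}{-138 - 361} - 441 = \frac{\sqrt{\left(\frac{2}{3} - -6\right)^{2} + \left(-7\right)^{2}}}{-138 - 361} - 441 = \frac{\sqrt{\left(\frac{2}{3} + 6\right)^{2} + 49}}{-499} - 441 = - \frac{\sqrt{\left(\frac{20}{3}\right)^{2} + 49}}{499} - 441 = - \frac{\sqrt{\frac{400}{9} + 49}}{499} - 441 = - \frac{\sqrt{\frac{841}{9}}}{499} - 441 = \left(- \frac{1}{499}\right) \frac{29}{3} - 441 = - \frac{29}{1497} - 441 = - \frac{660206}{1497}$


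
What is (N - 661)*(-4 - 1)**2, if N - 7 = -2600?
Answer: -81350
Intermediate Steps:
N = -2593 (N = 7 - 2600 = -2593)
(N - 661)*(-4 - 1)**2 = (-2593 - 661)*(-4 - 1)**2 = -3254*(-5)**2 = -3254*25 = -81350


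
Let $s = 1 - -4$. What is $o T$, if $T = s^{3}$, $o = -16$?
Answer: $-2000$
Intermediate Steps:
$s = 5$ ($s = 1 + 4 = 5$)
$T = 125$ ($T = 5^{3} = 125$)
$o T = \left(-16\right) 125 = -2000$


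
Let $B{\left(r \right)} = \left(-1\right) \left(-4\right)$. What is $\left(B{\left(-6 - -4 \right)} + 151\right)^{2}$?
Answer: $24025$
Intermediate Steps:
$B{\left(r \right)} = 4$
$\left(B{\left(-6 - -4 \right)} + 151\right)^{2} = \left(4 + 151\right)^{2} = 155^{2} = 24025$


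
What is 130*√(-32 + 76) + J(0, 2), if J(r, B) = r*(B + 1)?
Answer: 260*√11 ≈ 862.32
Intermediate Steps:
J(r, B) = r*(1 + B)
130*√(-32 + 76) + J(0, 2) = 130*√(-32 + 76) + 0*(1 + 2) = 130*√44 + 0*3 = 130*(2*√11) + 0 = 260*√11 + 0 = 260*√11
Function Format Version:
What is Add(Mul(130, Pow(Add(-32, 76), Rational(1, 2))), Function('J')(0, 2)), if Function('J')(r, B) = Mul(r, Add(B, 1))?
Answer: Mul(260, Pow(11, Rational(1, 2))) ≈ 862.32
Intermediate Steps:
Function('J')(r, B) = Mul(r, Add(1, B))
Add(Mul(130, Pow(Add(-32, 76), Rational(1, 2))), Function('J')(0, 2)) = Add(Mul(130, Pow(Add(-32, 76), Rational(1, 2))), Mul(0, Add(1, 2))) = Add(Mul(130, Pow(44, Rational(1, 2))), Mul(0, 3)) = Add(Mul(130, Mul(2, Pow(11, Rational(1, 2)))), 0) = Add(Mul(260, Pow(11, Rational(1, 2))), 0) = Mul(260, Pow(11, Rational(1, 2)))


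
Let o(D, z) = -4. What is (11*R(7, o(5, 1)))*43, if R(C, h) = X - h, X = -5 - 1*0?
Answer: -473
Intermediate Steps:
X = -5 (X = -5 + 0 = -5)
R(C, h) = -5 - h
(11*R(7, o(5, 1)))*43 = (11*(-5 - 1*(-4)))*43 = (11*(-5 + 4))*43 = (11*(-1))*43 = -11*43 = -473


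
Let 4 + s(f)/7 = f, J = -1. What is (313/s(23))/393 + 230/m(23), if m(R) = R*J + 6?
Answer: -12016549/888573 ≈ -13.523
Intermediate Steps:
s(f) = -28 + 7*f
m(R) = 6 - R (m(R) = R*(-1) + 6 = -R + 6 = 6 - R)
(313/s(23))/393 + 230/m(23) = (313/(-28 + 7*23))/393 + 230/(6 - 1*23) = (313/(-28 + 161))*(1/393) + 230/(6 - 23) = (313/133)*(1/393) + 230/(-17) = (313*(1/133))*(1/393) + 230*(-1/17) = (313/133)*(1/393) - 230/17 = 313/52269 - 230/17 = -12016549/888573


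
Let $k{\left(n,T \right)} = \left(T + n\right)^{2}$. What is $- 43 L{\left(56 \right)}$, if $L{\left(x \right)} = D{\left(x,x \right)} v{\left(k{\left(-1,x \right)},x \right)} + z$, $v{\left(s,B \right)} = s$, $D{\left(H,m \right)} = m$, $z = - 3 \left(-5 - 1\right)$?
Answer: $-7284974$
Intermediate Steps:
$z = 18$ ($z = \left(-3\right) \left(-6\right) = 18$)
$L{\left(x \right)} = 18 + x \left(-1 + x\right)^{2}$ ($L{\left(x \right)} = x \left(x - 1\right)^{2} + 18 = x \left(-1 + x\right)^{2} + 18 = 18 + x \left(-1 + x\right)^{2}$)
$- 43 L{\left(56 \right)} = - 43 \left(18 + 56 \left(-1 + 56\right)^{2}\right) = - 43 \left(18 + 56 \cdot 55^{2}\right) = - 43 \left(18 + 56 \cdot 3025\right) = - 43 \left(18 + 169400\right) = \left(-43\right) 169418 = -7284974$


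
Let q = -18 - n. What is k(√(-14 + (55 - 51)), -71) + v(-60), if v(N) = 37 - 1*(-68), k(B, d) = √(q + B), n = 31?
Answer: 105 + √(-49 + I*√10) ≈ 105.23 + 7.0036*I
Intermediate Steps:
q = -49 (q = -18 - 1*31 = -18 - 31 = -49)
k(B, d) = √(-49 + B)
v(N) = 105 (v(N) = 37 + 68 = 105)
k(√(-14 + (55 - 51)), -71) + v(-60) = √(-49 + √(-14 + (55 - 51))) + 105 = √(-49 + √(-14 + 4)) + 105 = √(-49 + √(-10)) + 105 = √(-49 + I*√10) + 105 = 105 + √(-49 + I*√10)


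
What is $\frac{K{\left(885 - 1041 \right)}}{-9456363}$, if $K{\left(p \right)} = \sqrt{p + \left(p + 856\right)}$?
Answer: $- \frac{4 \sqrt{34}}{9456363} \approx -2.4665 \cdot 10^{-6}$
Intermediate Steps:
$K{\left(p \right)} = \sqrt{856 + 2 p}$ ($K{\left(p \right)} = \sqrt{p + \left(856 + p\right)} = \sqrt{856 + 2 p}$)
$\frac{K{\left(885 - 1041 \right)}}{-9456363} = \frac{\sqrt{856 + 2 \left(885 - 1041\right)}}{-9456363} = \sqrt{856 + 2 \left(885 - 1041\right)} \left(- \frac{1}{9456363}\right) = \sqrt{856 + 2 \left(-156\right)} \left(- \frac{1}{9456363}\right) = \sqrt{856 - 312} \left(- \frac{1}{9456363}\right) = \sqrt{544} \left(- \frac{1}{9456363}\right) = 4 \sqrt{34} \left(- \frac{1}{9456363}\right) = - \frac{4 \sqrt{34}}{9456363}$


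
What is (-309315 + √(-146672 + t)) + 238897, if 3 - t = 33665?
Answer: -70418 + I*√180334 ≈ -70418.0 + 424.66*I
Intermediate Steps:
t = -33662 (t = 3 - 1*33665 = 3 - 33665 = -33662)
(-309315 + √(-146672 + t)) + 238897 = (-309315 + √(-146672 - 33662)) + 238897 = (-309315 + √(-180334)) + 238897 = (-309315 + I*√180334) + 238897 = -70418 + I*√180334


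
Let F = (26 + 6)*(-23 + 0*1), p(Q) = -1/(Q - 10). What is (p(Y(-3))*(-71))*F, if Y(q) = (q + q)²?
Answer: -26128/13 ≈ -2009.8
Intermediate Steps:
Y(q) = 4*q² (Y(q) = (2*q)² = 4*q²)
p(Q) = -1/(-10 + Q)
F = -736 (F = 32*(-23 + 0) = 32*(-23) = -736)
(p(Y(-3))*(-71))*F = (-1/(-10 + 4*(-3)²)*(-71))*(-736) = (-1/(-10 + 4*9)*(-71))*(-736) = (-1/(-10 + 36)*(-71))*(-736) = (-1/26*(-71))*(-736) = (-1*1/26*(-71))*(-736) = -1/26*(-71)*(-736) = (71/26)*(-736) = -26128/13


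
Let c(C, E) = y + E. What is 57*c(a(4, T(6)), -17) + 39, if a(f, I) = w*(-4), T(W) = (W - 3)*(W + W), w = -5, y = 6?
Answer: -588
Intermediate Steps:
T(W) = 2*W*(-3 + W) (T(W) = (-3 + W)*(2*W) = 2*W*(-3 + W))
a(f, I) = 20 (a(f, I) = -5*(-4) = 20)
c(C, E) = 6 + E
57*c(a(4, T(6)), -17) + 39 = 57*(6 - 17) + 39 = 57*(-11) + 39 = -627 + 39 = -588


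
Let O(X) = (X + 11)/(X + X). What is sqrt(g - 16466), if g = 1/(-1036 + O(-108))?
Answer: I*sqrt(823831818459770)/223679 ≈ 128.32*I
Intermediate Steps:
O(X) = (11 + X)/(2*X) (O(X) = (11 + X)/((2*X)) = (11 + X)*(1/(2*X)) = (11 + X)/(2*X))
g = -216/223679 (g = 1/(-1036 + (1/2)*(11 - 108)/(-108)) = 1/(-1036 + (1/2)*(-1/108)*(-97)) = 1/(-1036 + 97/216) = 1/(-223679/216) = -216/223679 ≈ -0.00096567)
sqrt(g - 16466) = sqrt(-216/223679 - 16466) = sqrt(-3683098630/223679) = I*sqrt(823831818459770)/223679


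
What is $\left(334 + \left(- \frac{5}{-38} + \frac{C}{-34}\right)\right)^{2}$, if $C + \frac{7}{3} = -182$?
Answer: $\frac{108258766729}{938961} \approx 1.153 \cdot 10^{5}$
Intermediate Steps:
$C = - \frac{553}{3}$ ($C = - \frac{7}{3} - 182 = - \frac{553}{3} \approx -184.33$)
$\left(334 + \left(- \frac{5}{-38} + \frac{C}{-34}\right)\right)^{2} = \left(334 - \left(- \frac{553}{102} - \frac{5}{38}\right)\right)^{2} = \left(334 - - \frac{5381}{969}\right)^{2} = \left(334 + \left(\frac{5}{38} + \frac{553}{102}\right)\right)^{2} = \left(334 + \frac{5381}{969}\right)^{2} = \left(\frac{329027}{969}\right)^{2} = \frac{108258766729}{938961}$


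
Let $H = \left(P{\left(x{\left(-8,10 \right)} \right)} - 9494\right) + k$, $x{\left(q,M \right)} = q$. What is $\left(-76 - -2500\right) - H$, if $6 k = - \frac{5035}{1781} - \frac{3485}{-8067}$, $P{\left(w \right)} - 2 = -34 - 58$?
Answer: $\frac{517585793128}{43101981} \approx 12008.0$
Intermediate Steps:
$P{\left(w \right)} = -90$ ($P{\left(w \right)} = 2 - 92 = -90$)
$k = - \frac{17205280}{43101981}$ ($k = \frac{- \frac{5035}{1781} - \frac{3485}{-8067}}{6} = \frac{\left(-5035\right) \frac{1}{1781} - - \frac{3485}{8067}}{6} = \frac{- \frac{5035}{1781} + \frac{3485}{8067}}{6} = \frac{1}{6} \left(- \frac{34410560}{14367327}\right) = - \frac{17205280}{43101981} \approx -0.39918$)
$H = - \frac{413106591184}{43101981}$ ($H = \left(-90 - 9494\right) - \frac{17205280}{43101981} = -9584 - \frac{17205280}{43101981} = - \frac{413106591184}{43101981} \approx -9584.4$)
$\left(-76 - -2500\right) - H = \left(-76 - -2500\right) - - \frac{413106591184}{43101981} = \left(-76 + 2500\right) + \frac{413106591184}{43101981} = 2424 + \frac{413106591184}{43101981} = \frac{517585793128}{43101981}$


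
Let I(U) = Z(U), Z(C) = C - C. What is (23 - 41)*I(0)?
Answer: 0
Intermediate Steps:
Z(C) = 0
I(U) = 0
(23 - 41)*I(0) = (23 - 41)*0 = -18*0 = 0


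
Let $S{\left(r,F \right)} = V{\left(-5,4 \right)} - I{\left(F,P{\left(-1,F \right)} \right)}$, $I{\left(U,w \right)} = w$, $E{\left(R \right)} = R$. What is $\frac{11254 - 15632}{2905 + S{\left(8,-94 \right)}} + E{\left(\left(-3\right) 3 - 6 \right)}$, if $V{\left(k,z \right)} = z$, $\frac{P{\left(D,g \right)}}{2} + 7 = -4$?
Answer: $- \frac{48343}{2931} \approx -16.494$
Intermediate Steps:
$P{\left(D,g \right)} = -22$ ($P{\left(D,g \right)} = -14 + 2 \left(-4\right) = -14 - 8 = -22$)
$S{\left(r,F \right)} = 26$ ($S{\left(r,F \right)} = 4 - -22 = 4 + 22 = 26$)
$\frac{11254 - 15632}{2905 + S{\left(8,-94 \right)}} + E{\left(\left(-3\right) 3 - 6 \right)} = \frac{11254 - 15632}{2905 + 26} - 15 = - \frac{4378}{2931} - 15 = - \frac{48343}{2931}$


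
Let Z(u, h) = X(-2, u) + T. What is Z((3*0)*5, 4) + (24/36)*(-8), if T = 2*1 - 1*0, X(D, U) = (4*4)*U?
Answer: -10/3 ≈ -3.3333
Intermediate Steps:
X(D, U) = 16*U
T = 2 (T = 2 + 0 = 2)
Z(u, h) = 2 + 16*u (Z(u, h) = 16*u + 2 = 2 + 16*u)
Z((3*0)*5, 4) + (24/36)*(-8) = (2 + 16*((3*0)*5)) + (24/36)*(-8) = (2 + 16*(0*5)) + (24*(1/36))*(-8) = (2 + 16*0) + (2/3)*(-8) = (2 + 0) - 16/3 = 2 - 16/3 = -10/3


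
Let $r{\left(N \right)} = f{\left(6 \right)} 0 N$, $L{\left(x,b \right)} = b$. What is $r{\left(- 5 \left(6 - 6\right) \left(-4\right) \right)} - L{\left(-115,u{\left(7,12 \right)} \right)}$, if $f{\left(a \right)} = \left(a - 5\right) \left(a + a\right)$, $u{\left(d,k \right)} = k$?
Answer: $-12$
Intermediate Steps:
$f{\left(a \right)} = 2 a \left(-5 + a\right)$ ($f{\left(a \right)} = \left(-5 + a\right) 2 a = 2 a \left(-5 + a\right)$)
$r{\left(N \right)} = 0$ ($r{\left(N \right)} = 2 \cdot 6 \left(-5 + 6\right) 0 N = 2 \cdot 6 \cdot 1 \cdot 0 N = 12 \cdot 0 N = 0 N = 0$)
$r{\left(- 5 \left(6 - 6\right) \left(-4\right) \right)} - L{\left(-115,u{\left(7,12 \right)} \right)} = 0 - 12 = -12$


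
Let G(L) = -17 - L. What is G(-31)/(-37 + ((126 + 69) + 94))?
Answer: 1/18 ≈ 0.055556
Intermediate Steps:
G(-31)/(-37 + ((126 + 69) + 94)) = (-17 - 1*(-31))/(-37 + ((126 + 69) + 94)) = (-17 + 31)/(-37 + (195 + 94)) = 14/(-37 + 289) = 14/252 = (1/252)*14 = 1/18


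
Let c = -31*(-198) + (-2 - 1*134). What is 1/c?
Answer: 1/6002 ≈ 0.00016661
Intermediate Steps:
c = 6002 (c = 6138 + (-2 - 134) = 6138 - 136 = 6002)
1/c = 1/6002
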